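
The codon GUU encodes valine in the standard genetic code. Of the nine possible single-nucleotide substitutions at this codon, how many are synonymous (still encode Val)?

Position 1: none → 0 synonymous.
Position 2: none → 0 synonymous.
Position 3: GUC, GUA, GUG → 3 synonymous.
Total: 0 + 0 + 3 = 3.

3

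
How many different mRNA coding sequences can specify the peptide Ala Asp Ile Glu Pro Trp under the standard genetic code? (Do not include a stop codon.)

Ala: 4 codons.
Asp: 2 codons.
Ile: 3 codons.
Glu: 2 codons.
Pro: 4 codons.
Trp: 1 codon.
4 × 2 × 3 × 2 × 4 × 1 = 192.

192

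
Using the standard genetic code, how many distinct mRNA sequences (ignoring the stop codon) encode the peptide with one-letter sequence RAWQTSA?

4608

Arg: 6 codons.
Ala: 4 codons.
Trp: 1 codon.
Gln: 2 codons.
Thr: 4 codons.
Ser: 6 codons.
Ala: 4 codons.
6 × 4 × 1 × 2 × 4 × 6 × 4 = 4608.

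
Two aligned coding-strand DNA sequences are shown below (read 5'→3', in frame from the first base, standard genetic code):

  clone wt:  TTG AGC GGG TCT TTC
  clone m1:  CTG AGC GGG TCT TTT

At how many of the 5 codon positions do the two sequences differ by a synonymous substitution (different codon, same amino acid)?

Codon 1: TTG Leu / CTG Leu — synonymous.
Codon 2: AGC Ser / AGC Ser — identical.
Codon 3: GGG Gly / GGG Gly — identical.
Codon 4: TCT Ser / TCT Ser — identical.
Codon 5: TTC Phe / TTT Phe — synonymous.
Synonymous differences: 2.

2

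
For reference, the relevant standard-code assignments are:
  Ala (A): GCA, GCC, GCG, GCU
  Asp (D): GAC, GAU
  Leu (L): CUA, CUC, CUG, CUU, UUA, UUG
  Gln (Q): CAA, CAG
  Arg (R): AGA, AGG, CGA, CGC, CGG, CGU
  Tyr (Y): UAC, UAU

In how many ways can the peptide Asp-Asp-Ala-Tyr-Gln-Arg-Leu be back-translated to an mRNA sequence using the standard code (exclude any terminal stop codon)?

2304

Asp: 2 codons.
Asp: 2 codons.
Ala: 4 codons.
Tyr: 2 codons.
Gln: 2 codons.
Arg: 6 codons.
Leu: 6 codons.
2 × 2 × 4 × 2 × 2 × 6 × 6 = 2304.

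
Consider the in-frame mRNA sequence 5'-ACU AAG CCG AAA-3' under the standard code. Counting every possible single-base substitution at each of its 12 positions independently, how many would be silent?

8

Codon 1 (ACU, Thr): 3 synonymous substitutions.
Codon 2 (AAG, Lys): 1 synonymous substitution.
Codon 3 (CCG, Pro): 3 synonymous substitutions.
Codon 4 (AAA, Lys): 1 synonymous substitution.
Total: 3 + 1 + 3 + 1 = 8.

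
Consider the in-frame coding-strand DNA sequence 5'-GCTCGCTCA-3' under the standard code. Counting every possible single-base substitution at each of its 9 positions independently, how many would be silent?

9

Codon 1 (GCT, Ala): 3 synonymous substitutions.
Codon 2 (CGC, Arg): 3 synonymous substitutions.
Codon 3 (TCA, Ser): 3 synonymous substitutions.
Total: 3 + 3 + 3 = 9.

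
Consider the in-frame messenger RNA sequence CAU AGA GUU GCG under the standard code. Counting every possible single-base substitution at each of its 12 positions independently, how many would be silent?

9

Codon 1 (CAU, His): 1 synonymous substitution.
Codon 2 (AGA, Arg): 2 synonymous substitutions.
Codon 3 (GUU, Val): 3 synonymous substitutions.
Codon 4 (GCG, Ala): 3 synonymous substitutions.
Total: 1 + 2 + 3 + 3 = 9.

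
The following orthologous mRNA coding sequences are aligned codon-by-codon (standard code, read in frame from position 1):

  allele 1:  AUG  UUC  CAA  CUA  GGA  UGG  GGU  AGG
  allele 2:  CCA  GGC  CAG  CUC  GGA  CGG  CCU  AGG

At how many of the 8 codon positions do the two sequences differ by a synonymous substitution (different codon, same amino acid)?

2

Codon 1: AUG Met / CCA Pro — nonsynonymous.
Codon 2: UUC Phe / GGC Gly — nonsynonymous.
Codon 3: CAA Gln / CAG Gln — synonymous.
Codon 4: CUA Leu / CUC Leu — synonymous.
Codon 5: GGA Gly / GGA Gly — identical.
Codon 6: UGG Trp / CGG Arg — nonsynonymous.
Codon 7: GGU Gly / CCU Pro — nonsynonymous.
Codon 8: AGG Arg / AGG Arg — identical.
Synonymous differences: 2.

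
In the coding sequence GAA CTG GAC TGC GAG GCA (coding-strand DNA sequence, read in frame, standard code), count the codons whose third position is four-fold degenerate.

Codon 1 GAA (Glu): third position 2-fold.
Codon 2 CTG (Leu): third position 4-fold.
Codon 3 GAC (Asp): third position 2-fold.
Codon 4 TGC (Cys): third position 2-fold.
Codon 5 GAG (Glu): third position 2-fold.
Codon 6 GCA (Ala): third position 4-fold.
Four-fold degenerate third positions: 2.

2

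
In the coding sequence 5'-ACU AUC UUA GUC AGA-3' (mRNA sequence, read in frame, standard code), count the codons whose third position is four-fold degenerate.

2

Codon 1 ACU (Thr): third position 4-fold.
Codon 2 AUC (Ile): third position 3-fold.
Codon 3 UUA (Leu): third position 2-fold.
Codon 4 GUC (Val): third position 4-fold.
Codon 5 AGA (Arg): third position 2-fold.
Four-fold degenerate third positions: 2.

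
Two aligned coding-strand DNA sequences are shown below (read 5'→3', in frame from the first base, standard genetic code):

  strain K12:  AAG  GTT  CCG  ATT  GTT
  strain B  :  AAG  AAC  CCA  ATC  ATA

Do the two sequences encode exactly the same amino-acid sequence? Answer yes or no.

Codon 1: AAG Lys / AAG Lys — identical.
Codon 2: GTT Val / AAC Asn — nonsynonymous.
Codon 3: CCG Pro / CCA Pro — synonymous.
Codon 4: ATT Ile / ATC Ile — synonymous.
Codon 5: GTT Val / ATA Ile — nonsynonymous.
Nonsynonymous differences: 2 → different protein.

no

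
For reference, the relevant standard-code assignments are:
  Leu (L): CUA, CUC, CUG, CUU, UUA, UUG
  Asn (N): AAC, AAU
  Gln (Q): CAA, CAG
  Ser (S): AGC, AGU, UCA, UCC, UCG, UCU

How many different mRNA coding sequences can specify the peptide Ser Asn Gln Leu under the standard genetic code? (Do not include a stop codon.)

Ser: 6 codons.
Asn: 2 codons.
Gln: 2 codons.
Leu: 6 codons.
6 × 2 × 2 × 6 = 144.

144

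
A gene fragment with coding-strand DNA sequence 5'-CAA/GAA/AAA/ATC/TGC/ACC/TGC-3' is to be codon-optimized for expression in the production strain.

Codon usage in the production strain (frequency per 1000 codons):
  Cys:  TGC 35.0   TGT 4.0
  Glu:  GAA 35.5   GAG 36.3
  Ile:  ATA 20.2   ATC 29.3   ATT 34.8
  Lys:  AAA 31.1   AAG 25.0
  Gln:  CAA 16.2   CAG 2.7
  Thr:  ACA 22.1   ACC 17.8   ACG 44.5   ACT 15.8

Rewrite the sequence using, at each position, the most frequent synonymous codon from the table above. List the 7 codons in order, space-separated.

Codon 1 (Gln): best is CAA at 16.2.
Codon 2 (Glu): best is GAG at 36.3.
Codon 3 (Lys): best is AAA at 31.1.
Codon 4 (Ile): best is ATT at 34.8.
Codon 5 (Cys): best is TGC at 35.0.
Codon 6 (Thr): best is ACG at 44.5.
Codon 7 (Cys): best is TGC at 35.0.

CAA GAG AAA ATT TGC ACG TGC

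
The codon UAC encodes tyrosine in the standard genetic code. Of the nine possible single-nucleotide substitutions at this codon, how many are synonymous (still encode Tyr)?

1

Position 1: none → 0 synonymous.
Position 2: none → 0 synonymous.
Position 3: UAU → 1 synonymous.
Total: 0 + 0 + 1 = 1.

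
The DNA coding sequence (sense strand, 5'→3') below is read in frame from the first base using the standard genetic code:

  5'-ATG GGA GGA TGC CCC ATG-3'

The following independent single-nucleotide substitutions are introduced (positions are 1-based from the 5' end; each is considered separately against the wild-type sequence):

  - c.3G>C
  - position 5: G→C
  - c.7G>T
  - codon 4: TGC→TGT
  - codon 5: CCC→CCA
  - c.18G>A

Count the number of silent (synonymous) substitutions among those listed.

2

Codon 1: ATG (Met) → ATC (Ile) — missense.
Codon 2: GGA (Gly) → GCA (Ala) — missense.
Codon 3: GGA (Gly) → TGA (Stop) — nonsense.
Codon 4: TGC (Cys) → TGT (Cys) — synonymous.
Codon 5: CCC (Pro) → CCA (Pro) — synonymous.
Codon 6: ATG (Met) → ATA (Ile) — missense.
Synonymous: 2 of 6.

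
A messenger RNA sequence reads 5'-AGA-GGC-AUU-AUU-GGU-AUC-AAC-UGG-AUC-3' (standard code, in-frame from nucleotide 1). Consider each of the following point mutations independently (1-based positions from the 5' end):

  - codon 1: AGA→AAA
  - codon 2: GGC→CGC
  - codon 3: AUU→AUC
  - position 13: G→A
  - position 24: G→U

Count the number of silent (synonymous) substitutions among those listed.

Codon 1: AGA (Arg) → AAA (Lys) — missense.
Codon 2: GGC (Gly) → CGC (Arg) — missense.
Codon 3: AUU (Ile) → AUC (Ile) — synonymous.
Codon 5: GGU (Gly) → AGU (Ser) — missense.
Codon 8: UGG (Trp) → UGU (Cys) — missense.
Synonymous: 1 of 5.

1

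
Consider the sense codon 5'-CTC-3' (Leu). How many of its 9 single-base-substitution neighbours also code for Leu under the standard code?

3

Position 1: none → 0 synonymous.
Position 2: none → 0 synonymous.
Position 3: CTT, CTA, CTG → 3 synonymous.
Total: 0 + 0 + 3 = 3.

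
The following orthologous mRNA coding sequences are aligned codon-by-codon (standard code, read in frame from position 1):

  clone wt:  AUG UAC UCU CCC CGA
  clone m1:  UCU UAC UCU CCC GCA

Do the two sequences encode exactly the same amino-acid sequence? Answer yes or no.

Codon 1: AUG Met / UCU Ser — nonsynonymous.
Codon 2: UAC Tyr / UAC Tyr — identical.
Codon 3: UCU Ser / UCU Ser — identical.
Codon 4: CCC Pro / CCC Pro — identical.
Codon 5: CGA Arg / GCA Ala — nonsynonymous.
Nonsynonymous differences: 2 → different protein.

no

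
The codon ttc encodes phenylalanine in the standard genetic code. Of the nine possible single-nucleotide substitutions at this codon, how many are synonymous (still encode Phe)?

1

Position 1: none → 0 synonymous.
Position 2: none → 0 synonymous.
Position 3: TTT → 1 synonymous.
Total: 0 + 0 + 1 = 1.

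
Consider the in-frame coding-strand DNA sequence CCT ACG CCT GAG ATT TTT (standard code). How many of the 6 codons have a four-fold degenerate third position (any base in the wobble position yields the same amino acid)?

Codon 1 CCT (Pro): third position 4-fold.
Codon 2 ACG (Thr): third position 4-fold.
Codon 3 CCT (Pro): third position 4-fold.
Codon 4 GAG (Glu): third position 2-fold.
Codon 5 ATT (Ile): third position 3-fold.
Codon 6 TTT (Phe): third position 2-fold.
Four-fold degenerate third positions: 3.

3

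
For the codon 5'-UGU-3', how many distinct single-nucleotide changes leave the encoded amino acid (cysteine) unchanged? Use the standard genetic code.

Position 1: none → 0 synonymous.
Position 2: none → 0 synonymous.
Position 3: UGC → 1 synonymous.
Total: 0 + 0 + 1 = 1.

1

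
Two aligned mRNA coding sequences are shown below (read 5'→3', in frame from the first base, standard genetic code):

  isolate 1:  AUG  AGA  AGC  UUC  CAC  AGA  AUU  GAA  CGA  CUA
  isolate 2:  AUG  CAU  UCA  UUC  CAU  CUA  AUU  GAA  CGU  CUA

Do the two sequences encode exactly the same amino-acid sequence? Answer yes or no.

Codon 1: AUG Met / AUG Met — identical.
Codon 2: AGA Arg / CAU His — nonsynonymous.
Codon 3: AGC Ser / UCA Ser — synonymous.
Codon 4: UUC Phe / UUC Phe — identical.
Codon 5: CAC His / CAU His — synonymous.
Codon 6: AGA Arg / CUA Leu — nonsynonymous.
Codon 7: AUU Ile / AUU Ile — identical.
Codon 8: GAA Glu / GAA Glu — identical.
Codon 9: CGA Arg / CGU Arg — synonymous.
Codon 10: CUA Leu / CUA Leu — identical.
Nonsynonymous differences: 2 → different protein.

no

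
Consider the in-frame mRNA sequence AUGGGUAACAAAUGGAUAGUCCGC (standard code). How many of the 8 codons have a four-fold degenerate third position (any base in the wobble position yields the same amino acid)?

3

Codon 1 AUG (Met): third position 1-fold.
Codon 2 GGU (Gly): third position 4-fold.
Codon 3 AAC (Asn): third position 2-fold.
Codon 4 AAA (Lys): third position 2-fold.
Codon 5 UGG (Trp): third position 1-fold.
Codon 6 AUA (Ile): third position 3-fold.
Codon 7 GUC (Val): third position 4-fold.
Codon 8 CGC (Arg): third position 4-fold.
Four-fold degenerate third positions: 3.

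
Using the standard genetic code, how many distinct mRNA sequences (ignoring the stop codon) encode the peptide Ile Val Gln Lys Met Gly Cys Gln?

Ile: 3 codons.
Val: 4 codons.
Gln: 2 codons.
Lys: 2 codons.
Met: 1 codon.
Gly: 4 codons.
Cys: 2 codons.
Gln: 2 codons.
3 × 4 × 2 × 2 × 1 × 4 × 2 × 2 = 768.

768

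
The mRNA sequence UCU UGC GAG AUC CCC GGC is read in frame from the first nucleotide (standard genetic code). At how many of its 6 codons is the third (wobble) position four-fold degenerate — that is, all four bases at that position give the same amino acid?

Codon 1 UCU (Ser): third position 4-fold.
Codon 2 UGC (Cys): third position 2-fold.
Codon 3 GAG (Glu): third position 2-fold.
Codon 4 AUC (Ile): third position 3-fold.
Codon 5 CCC (Pro): third position 4-fold.
Codon 6 GGC (Gly): third position 4-fold.
Four-fold degenerate third positions: 3.

3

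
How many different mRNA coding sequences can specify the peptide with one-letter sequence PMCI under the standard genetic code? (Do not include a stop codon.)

Pro: 4 codons.
Met: 1 codon.
Cys: 2 codons.
Ile: 3 codons.
4 × 1 × 2 × 3 = 24.

24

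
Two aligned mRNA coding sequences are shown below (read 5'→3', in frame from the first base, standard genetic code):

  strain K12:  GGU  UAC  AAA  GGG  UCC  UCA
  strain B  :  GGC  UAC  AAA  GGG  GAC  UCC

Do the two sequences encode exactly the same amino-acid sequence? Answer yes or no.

no

Codon 1: GGU Gly / GGC Gly — synonymous.
Codon 2: UAC Tyr / UAC Tyr — identical.
Codon 3: AAA Lys / AAA Lys — identical.
Codon 4: GGG Gly / GGG Gly — identical.
Codon 5: UCC Ser / GAC Asp — nonsynonymous.
Codon 6: UCA Ser / UCC Ser — synonymous.
Nonsynonymous differences: 1 → different protein.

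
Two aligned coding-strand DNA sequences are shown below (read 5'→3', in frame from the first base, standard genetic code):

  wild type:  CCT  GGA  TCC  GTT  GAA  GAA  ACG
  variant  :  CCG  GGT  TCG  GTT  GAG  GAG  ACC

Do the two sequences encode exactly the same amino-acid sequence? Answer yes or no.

Codon 1: CCT Pro / CCG Pro — synonymous.
Codon 2: GGA Gly / GGT Gly — synonymous.
Codon 3: TCC Ser / TCG Ser — synonymous.
Codon 4: GTT Val / GTT Val — identical.
Codon 5: GAA Glu / GAG Glu — synonymous.
Codon 6: GAA Glu / GAG Glu — synonymous.
Codon 7: ACG Thr / ACC Thr — synonymous.
Nonsynonymous differences: 0 → same protein.

yes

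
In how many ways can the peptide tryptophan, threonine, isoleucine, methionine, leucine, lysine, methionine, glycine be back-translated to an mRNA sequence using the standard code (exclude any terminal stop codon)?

576

Trp: 1 codon.
Thr: 4 codons.
Ile: 3 codons.
Met: 1 codon.
Leu: 6 codons.
Lys: 2 codons.
Met: 1 codon.
Gly: 4 codons.
1 × 4 × 3 × 1 × 6 × 2 × 1 × 4 = 576.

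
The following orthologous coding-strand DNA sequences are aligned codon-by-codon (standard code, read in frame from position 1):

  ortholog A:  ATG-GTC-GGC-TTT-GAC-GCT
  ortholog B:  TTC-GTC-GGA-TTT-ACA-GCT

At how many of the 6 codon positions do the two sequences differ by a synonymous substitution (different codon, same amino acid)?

1

Codon 1: ATG Met / TTC Phe — nonsynonymous.
Codon 2: GTC Val / GTC Val — identical.
Codon 3: GGC Gly / GGA Gly — synonymous.
Codon 4: TTT Phe / TTT Phe — identical.
Codon 5: GAC Asp / ACA Thr — nonsynonymous.
Codon 6: GCT Ala / GCT Ala — identical.
Synonymous differences: 1.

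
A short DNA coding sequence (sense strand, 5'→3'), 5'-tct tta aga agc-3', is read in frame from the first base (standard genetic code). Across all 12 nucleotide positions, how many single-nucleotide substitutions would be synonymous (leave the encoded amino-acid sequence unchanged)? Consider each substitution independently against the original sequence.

Codon 1 (TCT, Ser): 3 synonymous substitutions.
Codon 2 (TTA, Leu): 2 synonymous substitutions.
Codon 3 (AGA, Arg): 2 synonymous substitutions.
Codon 4 (AGC, Ser): 1 synonymous substitution.
Total: 3 + 2 + 2 + 1 = 8.

8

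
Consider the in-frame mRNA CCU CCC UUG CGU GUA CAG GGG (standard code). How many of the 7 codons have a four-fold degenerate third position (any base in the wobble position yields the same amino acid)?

5

Codon 1 CCU (Pro): third position 4-fold.
Codon 2 CCC (Pro): third position 4-fold.
Codon 3 UUG (Leu): third position 2-fold.
Codon 4 CGU (Arg): third position 4-fold.
Codon 5 GUA (Val): third position 4-fold.
Codon 6 CAG (Gln): third position 2-fold.
Codon 7 GGG (Gly): third position 4-fold.
Four-fold degenerate third positions: 5.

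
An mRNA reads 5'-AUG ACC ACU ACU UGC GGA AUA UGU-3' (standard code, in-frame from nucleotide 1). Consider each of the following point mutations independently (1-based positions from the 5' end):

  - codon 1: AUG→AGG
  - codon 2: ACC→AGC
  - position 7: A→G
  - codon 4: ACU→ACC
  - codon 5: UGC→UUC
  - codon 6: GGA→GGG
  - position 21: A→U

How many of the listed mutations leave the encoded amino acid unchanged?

Codon 1: AUG (Met) → AGG (Arg) — missense.
Codon 2: ACC (Thr) → AGC (Ser) — missense.
Codon 3: ACU (Thr) → GCU (Ala) — missense.
Codon 4: ACU (Thr) → ACC (Thr) — synonymous.
Codon 5: UGC (Cys) → UUC (Phe) — missense.
Codon 6: GGA (Gly) → GGG (Gly) — synonymous.
Codon 7: AUA (Ile) → AUU (Ile) — synonymous.
Synonymous: 3 of 7.

3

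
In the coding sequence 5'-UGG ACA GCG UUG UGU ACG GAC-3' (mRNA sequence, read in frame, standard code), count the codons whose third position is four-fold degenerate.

Codon 1 UGG (Trp): third position 1-fold.
Codon 2 ACA (Thr): third position 4-fold.
Codon 3 GCG (Ala): third position 4-fold.
Codon 4 UUG (Leu): third position 2-fold.
Codon 5 UGU (Cys): third position 2-fold.
Codon 6 ACG (Thr): third position 4-fold.
Codon 7 GAC (Asp): third position 2-fold.
Four-fold degenerate third positions: 3.

3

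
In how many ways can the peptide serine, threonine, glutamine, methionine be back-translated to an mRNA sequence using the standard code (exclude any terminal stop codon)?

Ser: 6 codons.
Thr: 4 codons.
Gln: 2 codons.
Met: 1 codon.
6 × 4 × 2 × 1 = 48.

48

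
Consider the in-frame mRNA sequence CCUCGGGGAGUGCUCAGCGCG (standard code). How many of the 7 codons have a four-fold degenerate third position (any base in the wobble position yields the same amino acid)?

Codon 1 CCU (Pro): third position 4-fold.
Codon 2 CGG (Arg): third position 4-fold.
Codon 3 GGA (Gly): third position 4-fold.
Codon 4 GUG (Val): third position 4-fold.
Codon 5 CUC (Leu): third position 4-fold.
Codon 6 AGC (Ser): third position 2-fold.
Codon 7 GCG (Ala): third position 4-fold.
Four-fold degenerate third positions: 6.

6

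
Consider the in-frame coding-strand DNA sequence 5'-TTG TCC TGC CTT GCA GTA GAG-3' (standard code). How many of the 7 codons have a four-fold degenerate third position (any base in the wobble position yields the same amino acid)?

4

Codon 1 TTG (Leu): third position 2-fold.
Codon 2 TCC (Ser): third position 4-fold.
Codon 3 TGC (Cys): third position 2-fold.
Codon 4 CTT (Leu): third position 4-fold.
Codon 5 GCA (Ala): third position 4-fold.
Codon 6 GTA (Val): third position 4-fold.
Codon 7 GAG (Glu): third position 2-fold.
Four-fold degenerate third positions: 4.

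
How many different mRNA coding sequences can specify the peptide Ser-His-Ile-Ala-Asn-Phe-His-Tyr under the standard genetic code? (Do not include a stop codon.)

2304

Ser: 6 codons.
His: 2 codons.
Ile: 3 codons.
Ala: 4 codons.
Asn: 2 codons.
Phe: 2 codons.
His: 2 codons.
Tyr: 2 codons.
6 × 2 × 3 × 4 × 2 × 2 × 2 × 2 = 2304.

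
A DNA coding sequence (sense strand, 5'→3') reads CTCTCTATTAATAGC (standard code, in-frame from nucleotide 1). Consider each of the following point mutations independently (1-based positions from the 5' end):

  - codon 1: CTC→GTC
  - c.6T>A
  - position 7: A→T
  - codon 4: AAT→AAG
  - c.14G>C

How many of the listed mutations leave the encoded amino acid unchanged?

Codon 1: CTC (Leu) → GTC (Val) — missense.
Codon 2: TCT (Ser) → TCA (Ser) — synonymous.
Codon 3: ATT (Ile) → TTT (Phe) — missense.
Codon 4: AAT (Asn) → AAG (Lys) — missense.
Codon 5: AGC (Ser) → ACC (Thr) — missense.
Synonymous: 1 of 5.

1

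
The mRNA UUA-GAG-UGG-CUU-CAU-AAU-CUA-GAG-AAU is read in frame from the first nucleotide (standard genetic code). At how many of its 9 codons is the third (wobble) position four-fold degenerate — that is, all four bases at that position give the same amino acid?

Codon 1 UUA (Leu): third position 2-fold.
Codon 2 GAG (Glu): third position 2-fold.
Codon 3 UGG (Trp): third position 1-fold.
Codon 4 CUU (Leu): third position 4-fold.
Codon 5 CAU (His): third position 2-fold.
Codon 6 AAU (Asn): third position 2-fold.
Codon 7 CUA (Leu): third position 4-fold.
Codon 8 GAG (Glu): third position 2-fold.
Codon 9 AAU (Asn): third position 2-fold.
Four-fold degenerate third positions: 2.

2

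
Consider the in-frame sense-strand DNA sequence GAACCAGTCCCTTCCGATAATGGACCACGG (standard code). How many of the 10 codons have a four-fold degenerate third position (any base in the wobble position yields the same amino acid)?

Codon 1 GAA (Glu): third position 2-fold.
Codon 2 CCA (Pro): third position 4-fold.
Codon 3 GTC (Val): third position 4-fold.
Codon 4 CCT (Pro): third position 4-fold.
Codon 5 TCC (Ser): third position 4-fold.
Codon 6 GAT (Asp): third position 2-fold.
Codon 7 AAT (Asn): third position 2-fold.
Codon 8 GGA (Gly): third position 4-fold.
Codon 9 CCA (Pro): third position 4-fold.
Codon 10 CGG (Arg): third position 4-fold.
Four-fold degenerate third positions: 7.

7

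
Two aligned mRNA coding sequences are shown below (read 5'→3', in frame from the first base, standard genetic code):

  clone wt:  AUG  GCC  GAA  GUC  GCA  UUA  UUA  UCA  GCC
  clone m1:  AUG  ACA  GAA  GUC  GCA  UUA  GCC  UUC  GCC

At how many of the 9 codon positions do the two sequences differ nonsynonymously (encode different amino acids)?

Codon 1: AUG Met / AUG Met — identical.
Codon 2: GCC Ala / ACA Thr — nonsynonymous.
Codon 3: GAA Glu / GAA Glu — identical.
Codon 4: GUC Val / GUC Val — identical.
Codon 5: GCA Ala / GCA Ala — identical.
Codon 6: UUA Leu / UUA Leu — identical.
Codon 7: UUA Leu / GCC Ala — nonsynonymous.
Codon 8: UCA Ser / UUC Phe — nonsynonymous.
Codon 9: GCC Ala / GCC Ala — identical.
Nonsynonymous differences: 3.

3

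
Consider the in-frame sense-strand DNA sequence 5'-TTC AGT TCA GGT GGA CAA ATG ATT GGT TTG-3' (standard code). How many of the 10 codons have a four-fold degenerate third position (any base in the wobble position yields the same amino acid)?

Codon 1 TTC (Phe): third position 2-fold.
Codon 2 AGT (Ser): third position 2-fold.
Codon 3 TCA (Ser): third position 4-fold.
Codon 4 GGT (Gly): third position 4-fold.
Codon 5 GGA (Gly): third position 4-fold.
Codon 6 CAA (Gln): third position 2-fold.
Codon 7 ATG (Met): third position 1-fold.
Codon 8 ATT (Ile): third position 3-fold.
Codon 9 GGT (Gly): third position 4-fold.
Codon 10 TTG (Leu): third position 2-fold.
Four-fold degenerate third positions: 4.

4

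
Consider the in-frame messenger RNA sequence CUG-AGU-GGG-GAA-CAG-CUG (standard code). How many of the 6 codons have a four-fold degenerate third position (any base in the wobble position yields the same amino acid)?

3

Codon 1 CUG (Leu): third position 4-fold.
Codon 2 AGU (Ser): third position 2-fold.
Codon 3 GGG (Gly): third position 4-fold.
Codon 4 GAA (Glu): third position 2-fold.
Codon 5 CAG (Gln): third position 2-fold.
Codon 6 CUG (Leu): third position 4-fold.
Four-fold degenerate third positions: 3.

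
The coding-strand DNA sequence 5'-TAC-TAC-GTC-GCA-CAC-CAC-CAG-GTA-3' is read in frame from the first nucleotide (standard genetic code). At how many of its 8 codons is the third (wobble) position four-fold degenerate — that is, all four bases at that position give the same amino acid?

3

Codon 1 TAC (Tyr): third position 2-fold.
Codon 2 TAC (Tyr): third position 2-fold.
Codon 3 GTC (Val): third position 4-fold.
Codon 4 GCA (Ala): third position 4-fold.
Codon 5 CAC (His): third position 2-fold.
Codon 6 CAC (His): third position 2-fold.
Codon 7 CAG (Gln): third position 2-fold.
Codon 8 GTA (Val): third position 4-fold.
Four-fold degenerate third positions: 3.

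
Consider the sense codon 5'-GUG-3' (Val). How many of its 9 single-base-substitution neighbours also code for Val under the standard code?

Position 1: none → 0 synonymous.
Position 2: none → 0 synonymous.
Position 3: GUU, GUC, GUA → 3 synonymous.
Total: 0 + 0 + 3 = 3.

3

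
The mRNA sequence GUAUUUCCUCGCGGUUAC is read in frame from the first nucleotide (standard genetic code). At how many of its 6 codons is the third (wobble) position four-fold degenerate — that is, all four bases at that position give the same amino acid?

Codon 1 GUA (Val): third position 4-fold.
Codon 2 UUU (Phe): third position 2-fold.
Codon 3 CCU (Pro): third position 4-fold.
Codon 4 CGC (Arg): third position 4-fold.
Codon 5 GGU (Gly): third position 4-fold.
Codon 6 UAC (Tyr): third position 2-fold.
Four-fold degenerate third positions: 4.

4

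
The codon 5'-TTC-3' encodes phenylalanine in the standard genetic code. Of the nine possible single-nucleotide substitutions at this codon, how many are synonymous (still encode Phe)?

Position 1: none → 0 synonymous.
Position 2: none → 0 synonymous.
Position 3: TTT → 1 synonymous.
Total: 0 + 0 + 1 = 1.

1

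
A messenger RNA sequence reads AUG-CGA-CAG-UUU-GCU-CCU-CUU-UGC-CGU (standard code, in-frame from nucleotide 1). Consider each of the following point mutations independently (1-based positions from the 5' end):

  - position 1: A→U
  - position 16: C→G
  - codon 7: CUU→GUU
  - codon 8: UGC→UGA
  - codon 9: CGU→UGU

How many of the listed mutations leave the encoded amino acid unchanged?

Codon 1: AUG (Met) → UUG (Leu) — missense.
Codon 6: CCU (Pro) → GCU (Ala) — missense.
Codon 7: CUU (Leu) → GUU (Val) — missense.
Codon 8: UGC (Cys) → UGA (Stop) — nonsense.
Codon 9: CGU (Arg) → UGU (Cys) — missense.
Synonymous: 0 of 5.

0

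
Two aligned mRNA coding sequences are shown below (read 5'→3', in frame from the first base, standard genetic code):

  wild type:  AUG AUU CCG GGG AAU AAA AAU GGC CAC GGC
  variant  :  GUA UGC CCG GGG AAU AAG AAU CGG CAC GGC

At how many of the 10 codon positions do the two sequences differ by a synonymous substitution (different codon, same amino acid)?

1

Codon 1: AUG Met / GUA Val — nonsynonymous.
Codon 2: AUU Ile / UGC Cys — nonsynonymous.
Codon 3: CCG Pro / CCG Pro — identical.
Codon 4: GGG Gly / GGG Gly — identical.
Codon 5: AAU Asn / AAU Asn — identical.
Codon 6: AAA Lys / AAG Lys — synonymous.
Codon 7: AAU Asn / AAU Asn — identical.
Codon 8: GGC Gly / CGG Arg — nonsynonymous.
Codon 9: CAC His / CAC His — identical.
Codon 10: GGC Gly / GGC Gly — identical.
Synonymous differences: 1.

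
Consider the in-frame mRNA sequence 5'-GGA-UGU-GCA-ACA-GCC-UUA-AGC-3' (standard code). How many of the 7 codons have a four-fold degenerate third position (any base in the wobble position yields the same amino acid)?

Codon 1 GGA (Gly): third position 4-fold.
Codon 2 UGU (Cys): third position 2-fold.
Codon 3 GCA (Ala): third position 4-fold.
Codon 4 ACA (Thr): third position 4-fold.
Codon 5 GCC (Ala): third position 4-fold.
Codon 6 UUA (Leu): third position 2-fold.
Codon 7 AGC (Ser): third position 2-fold.
Four-fold degenerate third positions: 4.

4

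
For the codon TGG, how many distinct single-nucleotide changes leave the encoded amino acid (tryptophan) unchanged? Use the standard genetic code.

Position 1: none → 0 synonymous.
Position 2: none → 0 synonymous.
Position 3: none → 0 synonymous.
Total: 0 + 0 + 0 = 0.

0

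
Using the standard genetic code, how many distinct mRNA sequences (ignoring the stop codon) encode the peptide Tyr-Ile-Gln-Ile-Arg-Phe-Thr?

Tyr: 2 codons.
Ile: 3 codons.
Gln: 2 codons.
Ile: 3 codons.
Arg: 6 codons.
Phe: 2 codons.
Thr: 4 codons.
2 × 3 × 2 × 3 × 6 × 2 × 4 = 1728.

1728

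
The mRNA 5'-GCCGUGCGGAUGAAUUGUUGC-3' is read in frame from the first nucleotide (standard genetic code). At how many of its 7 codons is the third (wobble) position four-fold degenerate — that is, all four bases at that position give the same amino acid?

3

Codon 1 GCC (Ala): third position 4-fold.
Codon 2 GUG (Val): third position 4-fold.
Codon 3 CGG (Arg): third position 4-fold.
Codon 4 AUG (Met): third position 1-fold.
Codon 5 AAU (Asn): third position 2-fold.
Codon 6 UGU (Cys): third position 2-fold.
Codon 7 UGC (Cys): third position 2-fold.
Four-fold degenerate third positions: 3.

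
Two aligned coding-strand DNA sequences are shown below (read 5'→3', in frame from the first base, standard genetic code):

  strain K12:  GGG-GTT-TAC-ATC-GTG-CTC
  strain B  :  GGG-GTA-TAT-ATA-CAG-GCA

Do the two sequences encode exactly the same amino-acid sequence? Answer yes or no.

no

Codon 1: GGG Gly / GGG Gly — identical.
Codon 2: GTT Val / GTA Val — synonymous.
Codon 3: TAC Tyr / TAT Tyr — synonymous.
Codon 4: ATC Ile / ATA Ile — synonymous.
Codon 5: GTG Val / CAG Gln — nonsynonymous.
Codon 6: CTC Leu / GCA Ala — nonsynonymous.
Nonsynonymous differences: 2 → different protein.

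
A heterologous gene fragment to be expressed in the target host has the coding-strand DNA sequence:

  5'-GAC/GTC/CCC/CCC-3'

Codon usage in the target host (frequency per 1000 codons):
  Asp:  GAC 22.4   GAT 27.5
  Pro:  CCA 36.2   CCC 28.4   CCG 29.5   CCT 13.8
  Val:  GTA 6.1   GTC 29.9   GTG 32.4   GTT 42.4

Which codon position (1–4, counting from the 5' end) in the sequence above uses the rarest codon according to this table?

1

Codon 1 GAC (Asp): 22.4 per 1000.
Codon 2 GTC (Val): 29.9 per 1000.
Codon 3 CCC (Pro): 28.4 per 1000.
Codon 4 CCC (Pro): 28.4 per 1000.
Lowest frequency is 22.4 at codon 1.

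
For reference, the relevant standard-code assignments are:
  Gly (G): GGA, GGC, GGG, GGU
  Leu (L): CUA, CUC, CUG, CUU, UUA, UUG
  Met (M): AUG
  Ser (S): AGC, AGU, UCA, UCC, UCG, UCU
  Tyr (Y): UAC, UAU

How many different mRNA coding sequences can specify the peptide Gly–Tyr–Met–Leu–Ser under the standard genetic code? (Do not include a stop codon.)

Gly: 4 codons.
Tyr: 2 codons.
Met: 1 codon.
Leu: 6 codons.
Ser: 6 codons.
4 × 2 × 1 × 6 × 6 = 288.

288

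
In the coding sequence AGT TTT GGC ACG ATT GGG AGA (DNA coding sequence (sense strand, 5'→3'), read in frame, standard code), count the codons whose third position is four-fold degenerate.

3

Codon 1 AGT (Ser): third position 2-fold.
Codon 2 TTT (Phe): third position 2-fold.
Codon 3 GGC (Gly): third position 4-fold.
Codon 4 ACG (Thr): third position 4-fold.
Codon 5 ATT (Ile): third position 3-fold.
Codon 6 GGG (Gly): third position 4-fold.
Codon 7 AGA (Arg): third position 2-fold.
Four-fold degenerate third positions: 3.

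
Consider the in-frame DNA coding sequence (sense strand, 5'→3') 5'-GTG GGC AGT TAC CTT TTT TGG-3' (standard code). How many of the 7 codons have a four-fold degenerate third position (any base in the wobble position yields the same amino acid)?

3

Codon 1 GTG (Val): third position 4-fold.
Codon 2 GGC (Gly): third position 4-fold.
Codon 3 AGT (Ser): third position 2-fold.
Codon 4 TAC (Tyr): third position 2-fold.
Codon 5 CTT (Leu): third position 4-fold.
Codon 6 TTT (Phe): third position 2-fold.
Codon 7 TGG (Trp): third position 1-fold.
Four-fold degenerate third positions: 3.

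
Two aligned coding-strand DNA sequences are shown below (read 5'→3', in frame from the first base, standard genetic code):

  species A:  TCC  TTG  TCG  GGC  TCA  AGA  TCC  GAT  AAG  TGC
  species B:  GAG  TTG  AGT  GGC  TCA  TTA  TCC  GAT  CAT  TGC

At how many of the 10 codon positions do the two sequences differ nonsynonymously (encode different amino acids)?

3

Codon 1: TCC Ser / GAG Glu — nonsynonymous.
Codon 2: TTG Leu / TTG Leu — identical.
Codon 3: TCG Ser / AGT Ser — synonymous.
Codon 4: GGC Gly / GGC Gly — identical.
Codon 5: TCA Ser / TCA Ser — identical.
Codon 6: AGA Arg / TTA Leu — nonsynonymous.
Codon 7: TCC Ser / TCC Ser — identical.
Codon 8: GAT Asp / GAT Asp — identical.
Codon 9: AAG Lys / CAT His — nonsynonymous.
Codon 10: TGC Cys / TGC Cys — identical.
Nonsynonymous differences: 3.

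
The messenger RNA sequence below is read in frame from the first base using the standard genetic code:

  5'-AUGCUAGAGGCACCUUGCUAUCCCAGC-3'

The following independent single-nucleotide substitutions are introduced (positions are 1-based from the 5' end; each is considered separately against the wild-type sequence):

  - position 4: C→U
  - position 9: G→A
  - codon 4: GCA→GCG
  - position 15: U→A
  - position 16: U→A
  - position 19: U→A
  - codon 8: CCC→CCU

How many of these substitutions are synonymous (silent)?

5

Codon 2: CUA (Leu) → UUA (Leu) — synonymous.
Codon 3: GAG (Glu) → GAA (Glu) — synonymous.
Codon 4: GCA (Ala) → GCG (Ala) — synonymous.
Codon 5: CCU (Pro) → CCA (Pro) — synonymous.
Codon 6: UGC (Cys) → AGC (Ser) — missense.
Codon 7: UAU (Tyr) → AAU (Asn) — missense.
Codon 8: CCC (Pro) → CCU (Pro) — synonymous.
Synonymous: 5 of 7.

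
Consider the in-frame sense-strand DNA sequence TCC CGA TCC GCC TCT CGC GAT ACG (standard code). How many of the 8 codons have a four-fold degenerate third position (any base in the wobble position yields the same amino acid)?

7

Codon 1 TCC (Ser): third position 4-fold.
Codon 2 CGA (Arg): third position 4-fold.
Codon 3 TCC (Ser): third position 4-fold.
Codon 4 GCC (Ala): third position 4-fold.
Codon 5 TCT (Ser): third position 4-fold.
Codon 6 CGC (Arg): third position 4-fold.
Codon 7 GAT (Asp): third position 2-fold.
Codon 8 ACG (Thr): third position 4-fold.
Four-fold degenerate third positions: 7.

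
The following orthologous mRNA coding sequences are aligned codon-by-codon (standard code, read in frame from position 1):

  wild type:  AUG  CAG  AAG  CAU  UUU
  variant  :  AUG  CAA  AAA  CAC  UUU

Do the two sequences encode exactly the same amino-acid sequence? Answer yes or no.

Codon 1: AUG Met / AUG Met — identical.
Codon 2: CAG Gln / CAA Gln — synonymous.
Codon 3: AAG Lys / AAA Lys — synonymous.
Codon 4: CAU His / CAC His — synonymous.
Codon 5: UUU Phe / UUU Phe — identical.
Nonsynonymous differences: 0 → same protein.

yes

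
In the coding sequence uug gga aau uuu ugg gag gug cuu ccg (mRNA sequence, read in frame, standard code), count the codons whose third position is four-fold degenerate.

Codon 1 UUG (Leu): third position 2-fold.
Codon 2 GGA (Gly): third position 4-fold.
Codon 3 AAU (Asn): third position 2-fold.
Codon 4 UUU (Phe): third position 2-fold.
Codon 5 UGG (Trp): third position 1-fold.
Codon 6 GAG (Glu): third position 2-fold.
Codon 7 GUG (Val): third position 4-fold.
Codon 8 CUU (Leu): third position 4-fold.
Codon 9 CCG (Pro): third position 4-fold.
Four-fold degenerate third positions: 4.

4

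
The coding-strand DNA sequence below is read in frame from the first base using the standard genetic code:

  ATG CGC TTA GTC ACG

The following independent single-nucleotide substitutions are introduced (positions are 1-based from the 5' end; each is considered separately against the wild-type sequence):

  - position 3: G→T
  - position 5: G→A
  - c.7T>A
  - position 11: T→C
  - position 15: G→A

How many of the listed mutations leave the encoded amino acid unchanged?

Codon 1: ATG (Met) → ATT (Ile) — missense.
Codon 2: CGC (Arg) → CAC (His) — missense.
Codon 3: TTA (Leu) → ATA (Ile) — missense.
Codon 4: GTC (Val) → GCC (Ala) — missense.
Codon 5: ACG (Thr) → ACA (Thr) — synonymous.
Synonymous: 1 of 5.

1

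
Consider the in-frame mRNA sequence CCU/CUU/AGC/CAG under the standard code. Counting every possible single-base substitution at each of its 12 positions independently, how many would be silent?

Codon 1 (CCU, Pro): 3 synonymous substitutions.
Codon 2 (CUU, Leu): 3 synonymous substitutions.
Codon 3 (AGC, Ser): 1 synonymous substitution.
Codon 4 (CAG, Gln): 1 synonymous substitution.
Total: 3 + 3 + 1 + 1 = 8.

8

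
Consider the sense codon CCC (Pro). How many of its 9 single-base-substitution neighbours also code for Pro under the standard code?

3

Position 1: none → 0 synonymous.
Position 2: none → 0 synonymous.
Position 3: CCU, CCA, CCG → 3 synonymous.
Total: 0 + 0 + 3 = 3.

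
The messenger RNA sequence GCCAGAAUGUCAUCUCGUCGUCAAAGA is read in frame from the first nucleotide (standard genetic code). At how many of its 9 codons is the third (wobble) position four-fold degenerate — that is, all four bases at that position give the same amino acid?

Codon 1 GCC (Ala): third position 4-fold.
Codon 2 AGA (Arg): third position 2-fold.
Codon 3 AUG (Met): third position 1-fold.
Codon 4 UCA (Ser): third position 4-fold.
Codon 5 UCU (Ser): third position 4-fold.
Codon 6 CGU (Arg): third position 4-fold.
Codon 7 CGU (Arg): third position 4-fold.
Codon 8 CAA (Gln): third position 2-fold.
Codon 9 AGA (Arg): third position 2-fold.
Four-fold degenerate third positions: 5.

5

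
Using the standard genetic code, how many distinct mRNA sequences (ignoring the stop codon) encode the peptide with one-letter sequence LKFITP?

1152

Leu: 6 codons.
Lys: 2 codons.
Phe: 2 codons.
Ile: 3 codons.
Thr: 4 codons.
Pro: 4 codons.
6 × 2 × 2 × 3 × 4 × 4 = 1152.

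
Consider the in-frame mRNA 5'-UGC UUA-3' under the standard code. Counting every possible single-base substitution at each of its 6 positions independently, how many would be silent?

3

Codon 1 (UGC, Cys): 1 synonymous substitution.
Codon 2 (UUA, Leu): 2 synonymous substitutions.
Total: 1 + 2 = 3.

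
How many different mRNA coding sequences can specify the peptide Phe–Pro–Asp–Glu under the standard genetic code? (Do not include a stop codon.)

32

Phe: 2 codons.
Pro: 4 codons.
Asp: 2 codons.
Glu: 2 codons.
2 × 4 × 2 × 2 = 32.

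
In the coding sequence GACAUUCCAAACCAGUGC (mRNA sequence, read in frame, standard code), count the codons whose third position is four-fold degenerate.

Codon 1 GAC (Asp): third position 2-fold.
Codon 2 AUU (Ile): third position 3-fold.
Codon 3 CCA (Pro): third position 4-fold.
Codon 4 AAC (Asn): third position 2-fold.
Codon 5 CAG (Gln): third position 2-fold.
Codon 6 UGC (Cys): third position 2-fold.
Four-fold degenerate third positions: 1.

1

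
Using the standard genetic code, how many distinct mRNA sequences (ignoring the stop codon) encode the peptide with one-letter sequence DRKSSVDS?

41472

Asp: 2 codons.
Arg: 6 codons.
Lys: 2 codons.
Ser: 6 codons.
Ser: 6 codons.
Val: 4 codons.
Asp: 2 codons.
Ser: 6 codons.
2 × 6 × 2 × 6 × 6 × 4 × 2 × 6 = 41472.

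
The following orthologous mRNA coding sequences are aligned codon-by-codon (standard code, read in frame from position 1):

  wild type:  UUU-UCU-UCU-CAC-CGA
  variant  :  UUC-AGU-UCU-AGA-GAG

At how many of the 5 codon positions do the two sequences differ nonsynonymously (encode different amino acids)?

2

Codon 1: UUU Phe / UUC Phe — synonymous.
Codon 2: UCU Ser / AGU Ser — synonymous.
Codon 3: UCU Ser / UCU Ser — identical.
Codon 4: CAC His / AGA Arg — nonsynonymous.
Codon 5: CGA Arg / GAG Glu — nonsynonymous.
Nonsynonymous differences: 2.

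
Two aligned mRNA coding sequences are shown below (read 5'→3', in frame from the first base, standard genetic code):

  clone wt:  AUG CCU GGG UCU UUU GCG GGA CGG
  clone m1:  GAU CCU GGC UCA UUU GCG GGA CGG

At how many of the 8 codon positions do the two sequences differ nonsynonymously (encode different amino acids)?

Codon 1: AUG Met / GAU Asp — nonsynonymous.
Codon 2: CCU Pro / CCU Pro — identical.
Codon 3: GGG Gly / GGC Gly — synonymous.
Codon 4: UCU Ser / UCA Ser — synonymous.
Codon 5: UUU Phe / UUU Phe — identical.
Codon 6: GCG Ala / GCG Ala — identical.
Codon 7: GGA Gly / GGA Gly — identical.
Codon 8: CGG Arg / CGG Arg — identical.
Nonsynonymous differences: 1.

1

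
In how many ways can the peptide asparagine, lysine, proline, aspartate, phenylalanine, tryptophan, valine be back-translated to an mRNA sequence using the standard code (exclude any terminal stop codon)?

Asn: 2 codons.
Lys: 2 codons.
Pro: 4 codons.
Asp: 2 codons.
Phe: 2 codons.
Trp: 1 codon.
Val: 4 codons.
2 × 2 × 4 × 2 × 2 × 1 × 4 = 256.

256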